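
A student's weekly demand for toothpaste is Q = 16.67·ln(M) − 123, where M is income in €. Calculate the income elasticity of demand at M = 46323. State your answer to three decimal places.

0.297

At M = 46323: Q = 56.092.
dQ/dM = 16.67/M = 0.000359864 at this income.
η = (dQ/dM)·(M/Q) = 0.000359864 × (46323/56.092) = 0.297.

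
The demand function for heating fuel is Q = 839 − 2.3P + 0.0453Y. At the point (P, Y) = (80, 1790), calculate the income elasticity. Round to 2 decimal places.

0.11

At P = 80, Y = 1790: Q = 736.087.
Holding P constant, ∂Q/∂Y = 0.0453.
η_Y = (∂Q/∂Y)·(Y/Q) = 0.0453 × (1790/736.087) = 0.11.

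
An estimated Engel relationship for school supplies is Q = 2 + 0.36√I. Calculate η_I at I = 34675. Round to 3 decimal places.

At I = 34675: Q = 69.036.
dQ/dI = 0.36/(2√I) = 0.000966639 at this income.
η = (dQ/dI)·(I/Q) = 0.000966639 × (34675/69.036) = 0.486.

0.486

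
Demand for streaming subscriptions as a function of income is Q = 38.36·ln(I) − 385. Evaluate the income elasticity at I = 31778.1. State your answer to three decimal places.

3.030

At I = 31778.1: Q = 12.660.
dQ/dI = 38.36/I = 0.00120712 at this income.
η = (dQ/dI)·(I/Q) = 0.00120712 × (31778.1/12.660) = 3.030.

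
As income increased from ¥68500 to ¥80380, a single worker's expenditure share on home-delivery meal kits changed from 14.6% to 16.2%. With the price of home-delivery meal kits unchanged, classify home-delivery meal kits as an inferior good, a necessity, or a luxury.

The budget share rises as income rises, so η > 1.

luxury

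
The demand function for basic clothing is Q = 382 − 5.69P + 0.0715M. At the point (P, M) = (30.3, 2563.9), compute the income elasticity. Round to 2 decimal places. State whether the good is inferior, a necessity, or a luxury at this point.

0.47 (necessity)

At P = 30.3, M = 2563.9: Q = 392.912.
Holding P constant, ∂Q/∂M = 0.0715.
η_M = (∂Q/∂M)·(M/Q) = 0.0715 × (2563.9/392.912) = 0.47.
Since 0 < η < 1, this is a necessity.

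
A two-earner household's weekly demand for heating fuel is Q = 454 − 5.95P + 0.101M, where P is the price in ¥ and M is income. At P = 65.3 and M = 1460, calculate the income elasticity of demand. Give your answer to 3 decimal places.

At P = 65.3, M = 1460: Q = 212.925.
Holding P constant, ∂Q/∂M = 0.101.
η_M = (∂Q/∂M)·(M/Q) = 0.101 × (1460/212.925) = 0.693.

0.693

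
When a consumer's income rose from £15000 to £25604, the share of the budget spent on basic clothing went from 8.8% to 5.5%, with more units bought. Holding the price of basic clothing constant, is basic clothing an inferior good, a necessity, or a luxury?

Quantity rises but the budget share falls as income rises, so 0 < η < 1.

necessity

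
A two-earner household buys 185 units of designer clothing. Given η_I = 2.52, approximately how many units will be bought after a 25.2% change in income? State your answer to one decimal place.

%ΔQ ≈ η × %ΔI = 2.52 × 25.2% = 63.504%.
New Q ≈ 185 × (1 + 0.63504) = 302.5.

302.5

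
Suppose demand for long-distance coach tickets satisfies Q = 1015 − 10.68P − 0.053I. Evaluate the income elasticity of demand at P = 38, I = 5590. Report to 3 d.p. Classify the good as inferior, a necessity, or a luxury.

At P = 38, I = 5590: Q = 312.890.
Holding P constant, ∂Q/∂I = −0.053.
η_I = (∂Q/∂I)·(I/Q) = -0.053 × (5590/312.890) = -0.947.
Since η < 0, this is an inferior good.

-0.947 (inferior good)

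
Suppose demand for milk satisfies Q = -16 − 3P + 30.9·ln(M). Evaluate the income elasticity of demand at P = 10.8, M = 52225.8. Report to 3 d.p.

At P = 10.8, M = 52225.8: Q = 287.277.
Holding P constant, ∂Q/∂M = 30.9/M = 0.000591662.
η_M = (∂Q/∂M)·(M/Q) = 0.000591662 × (52225.8/287.277) = 0.108.

0.108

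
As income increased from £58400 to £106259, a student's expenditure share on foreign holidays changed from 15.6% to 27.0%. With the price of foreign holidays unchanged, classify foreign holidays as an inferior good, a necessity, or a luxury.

The budget share rises as income rises, so η > 1.

luxury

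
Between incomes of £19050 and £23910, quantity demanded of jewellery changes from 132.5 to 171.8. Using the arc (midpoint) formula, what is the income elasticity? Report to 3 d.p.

ΔQ = 171.8 − 132.5 = 39.3; midpoint Q̄ = (132.5 + 171.8)/2 = 152.15.
ΔI = 23910 − 19050 = 4860; midpoint Ī = (19050 + 23910)/2 = 21480.
η = (ΔQ/Q̄) ÷ (ΔI/Ī) = (39.3/152.15) ÷ (4860/21480) = 1.142.

1.142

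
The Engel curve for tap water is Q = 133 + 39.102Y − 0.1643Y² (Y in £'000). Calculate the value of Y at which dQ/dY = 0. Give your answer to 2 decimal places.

dQ/dY = 39.102 − 0.3286Y.
The good is inferior where dQ/dY < 0. Setting dQ/dY = 0 gives Y = 39.102 / 0.3286 = 119.00.

119.00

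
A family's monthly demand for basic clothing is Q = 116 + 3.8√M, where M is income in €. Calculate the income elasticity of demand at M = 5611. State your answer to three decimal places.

0.355

At M = 5611: Q = 400.645.
dQ/dM = 3.8/(2√M) = 0.0253649 at this income.
η = (dQ/dM)·(M/Q) = 0.0253649 × (5611/400.645) = 0.355.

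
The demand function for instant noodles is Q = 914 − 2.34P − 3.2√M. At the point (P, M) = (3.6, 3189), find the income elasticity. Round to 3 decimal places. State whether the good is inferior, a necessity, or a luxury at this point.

At P = 3.6, M = 3189: Q = 724.868.
Holding P constant, ∂Q/∂M = -3.2/(2√M) = -0.028333.
η_M = (∂Q/∂M)·(M/Q) = -0.028333 × (3189/724.868) = -0.125.
Since η < 0, this is an inferior good.

-0.125 (inferior good)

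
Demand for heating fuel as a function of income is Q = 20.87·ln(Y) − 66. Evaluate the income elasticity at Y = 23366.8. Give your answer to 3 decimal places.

At Y = 23366.8: Q = 143.933.
dQ/dY = 20.87/Y = 0.000893148 at this income.
η = (dQ/dY)·(Y/Q) = 0.000893148 × (23366.8/143.933) = 0.145.

0.145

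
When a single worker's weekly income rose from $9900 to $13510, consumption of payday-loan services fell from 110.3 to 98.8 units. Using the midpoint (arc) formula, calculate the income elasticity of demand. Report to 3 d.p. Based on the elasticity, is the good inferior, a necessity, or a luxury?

-0.357 (inferior good)

ΔQ = 98.8 − 110.3 = -11.5; midpoint Q̄ = (110.3 + 98.8)/2 = 104.55.
ΔI = 13510 − 9900 = 3610; midpoint Ī = (9900 + 13510)/2 = 11705.
η = (ΔQ/Q̄) ÷ (ΔI/Ī) = (-11.5/104.55) ÷ (3610/11705) = -0.357.
η < 0 ⇒ inferior good.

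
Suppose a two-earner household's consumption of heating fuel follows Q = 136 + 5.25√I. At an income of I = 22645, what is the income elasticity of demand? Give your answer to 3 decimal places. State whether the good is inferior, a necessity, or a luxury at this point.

0.427 (necessity)

At I = 22645: Q = 926.033.
dQ/dI = 5.25/(2√I) = 0.0174439 at this income.
η = (dQ/dI)·(I/Q) = 0.0174439 × (22645/926.033) = 0.427.
Since 0 < η < 1, the good is a necessity.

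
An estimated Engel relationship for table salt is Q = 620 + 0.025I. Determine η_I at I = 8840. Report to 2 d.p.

At I = 8840: Q = 841.000.
dQ/dI = 0.025.
η = (dQ/dI)·(I/Q) = 0.025 × (8840/841.000) = 0.26.

0.26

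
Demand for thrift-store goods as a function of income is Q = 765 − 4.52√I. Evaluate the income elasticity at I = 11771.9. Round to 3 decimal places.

-0.893

At I = 11771.9: Q = 274.587.
dQ/dI = -4.52/(2√I) = -0.0208298 at this income.
η = (dQ/dI)·(I/Q) = -0.0208298 × (11771.9/274.587) = -0.893.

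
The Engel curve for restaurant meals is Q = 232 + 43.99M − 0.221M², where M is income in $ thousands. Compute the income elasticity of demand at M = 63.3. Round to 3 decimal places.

0.476

At M = 63.3: Q = 2131.0443.
dQ/dM = 43.99 − 0.442M = 16.01140.
η = (dQ/dM)·(M/Q) = 16.01140 × (63.3/2131.0443) = 0.476.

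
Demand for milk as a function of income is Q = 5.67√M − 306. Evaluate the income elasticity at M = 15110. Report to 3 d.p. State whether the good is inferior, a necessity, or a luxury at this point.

At M = 15110: Q = 390.972.
dQ/dM = 5.67/(2√M) = 0.0230633 at this income.
η = (dQ/dM)·(M/Q) = 0.0230633 × (15110/390.972) = 0.891.
Since 0 < η < 1, the good is a necessity.

0.891 (necessity)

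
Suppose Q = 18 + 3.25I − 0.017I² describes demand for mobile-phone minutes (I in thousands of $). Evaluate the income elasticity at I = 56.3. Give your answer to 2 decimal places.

At I = 56.3: Q = 147.0903.
dQ/dI = 3.25 − 0.034I = 1.33580.
η = (dQ/dI)·(I/Q) = 1.33580 × (56.3/147.0903) = 0.51.

0.51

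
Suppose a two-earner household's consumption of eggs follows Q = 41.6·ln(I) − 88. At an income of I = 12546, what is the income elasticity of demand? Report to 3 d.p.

0.137

At I = 12546: Q = 304.586.
dQ/dI = 41.6/I = 0.0033158 at this income.
η = (dQ/dI)·(I/Q) = 0.0033158 × (12546/304.586) = 0.137.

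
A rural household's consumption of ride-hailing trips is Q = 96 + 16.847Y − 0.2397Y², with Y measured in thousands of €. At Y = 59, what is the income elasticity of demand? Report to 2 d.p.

At Y = 59: Q = 255.5773.
dQ/dY = 16.847 − 0.4794Y = -11.43760.
η = (dQ/dY)·(Y/Q) = -11.43760 × (59/255.5773) = -2.64.

-2.64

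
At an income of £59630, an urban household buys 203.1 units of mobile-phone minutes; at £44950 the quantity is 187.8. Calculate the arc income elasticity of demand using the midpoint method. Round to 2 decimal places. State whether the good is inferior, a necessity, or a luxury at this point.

ΔQ = 187.8 − 203.1 = -15.3; midpoint Q̄ = (203.1 + 187.8)/2 = 195.45.
ΔI = 44950 − 59630 = -14680; midpoint Ī = (59630 + 44950)/2 = 52290.
η = (ΔQ/Q̄) ÷ (ΔI/Ī) = (-15.3/195.45) ÷ (-14680/52290) = 0.28.
0 < η < 1 ⇒ necessity.

0.28 (necessity)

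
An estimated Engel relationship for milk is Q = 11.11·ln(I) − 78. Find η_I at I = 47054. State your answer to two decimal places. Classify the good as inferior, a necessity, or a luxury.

At I = 47054: Q = 41.533.
dQ/dI = 11.11/I = 0.000236112 at this income.
η = (dQ/dI)·(I/Q) = 0.000236112 × (47054/41.533) = 0.27.
Since 0 < η < 1, the good is a necessity.

0.27 (necessity)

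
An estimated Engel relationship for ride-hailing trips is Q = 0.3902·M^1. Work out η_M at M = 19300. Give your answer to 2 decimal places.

For Q = A·M^β the income elasticity is constant and equal to β.
Here β = 1, so η = 1.00.

1.00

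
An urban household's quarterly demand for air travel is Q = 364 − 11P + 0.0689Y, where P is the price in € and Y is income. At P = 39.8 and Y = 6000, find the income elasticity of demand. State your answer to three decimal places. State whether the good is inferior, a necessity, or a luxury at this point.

1.217 (luxury)

At P = 39.8, Y = 6000: Q = 339.600.
Holding P constant, ∂Q/∂Y = 0.0689.
η_Y = (∂Q/∂Y)·(Y/Q) = 0.0689 × (6000/339.600) = 1.217.
Since η > 1, this is a luxury.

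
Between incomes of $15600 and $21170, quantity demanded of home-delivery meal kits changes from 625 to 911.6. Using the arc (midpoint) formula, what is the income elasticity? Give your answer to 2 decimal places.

ΔQ = 911.6 − 625 = 286.6; midpoint Q̄ = (625 + 911.6)/2 = 768.3.
ΔI = 21170 − 15600 = 5570; midpoint Ī = (15600 + 21170)/2 = 18385.
η = (ΔQ/Q̄) ÷ (ΔI/Ī) = (286.6/768.3) ÷ (5570/18385) = 1.23.

1.23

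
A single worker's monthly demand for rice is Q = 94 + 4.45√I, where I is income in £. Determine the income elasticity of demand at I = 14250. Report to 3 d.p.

0.425

At I = 14250: Q = 625.211.
dQ/dI = 4.45/(2√I) = 0.018639 at this income.
η = (dQ/dI)·(I/Q) = 0.018639 × (14250/625.211) = 0.425.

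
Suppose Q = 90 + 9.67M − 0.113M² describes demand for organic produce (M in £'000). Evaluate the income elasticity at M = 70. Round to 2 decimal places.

At M = 70: Q = 213.2000.
dQ/dM = 9.67 − 0.226M = -6.15000.
η = (dQ/dM)·(M/Q) = -6.15000 × (70/213.2000) = -2.02.

-2.02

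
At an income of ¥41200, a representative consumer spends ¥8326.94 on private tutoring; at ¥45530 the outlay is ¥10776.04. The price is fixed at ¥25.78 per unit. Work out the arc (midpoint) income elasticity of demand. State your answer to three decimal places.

With a constant price, Q₁ = 8326.94/25.78 = 323.000 and Q₂ = 10776.04/25.78 = 418.000 (equivalently, work directly with expenditure since P cancels).
Midpoint %ΔQ = (10776.04 − 8326.94)/9551.49 = 0.25641; midpoint %ΔI = (45530 − 41200)/43365 = 0.09985.
η = 0.25641 / 0.09985 = 2.568.

2.568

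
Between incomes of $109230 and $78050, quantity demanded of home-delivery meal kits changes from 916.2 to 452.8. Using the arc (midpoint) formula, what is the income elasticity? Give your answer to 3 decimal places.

ΔQ = 452.8 − 916.2 = -463.4; midpoint Q̄ = (916.2 + 452.8)/2 = 684.5.
ΔI = 78050 − 109230 = -31180; midpoint Ī = (109230 + 78050)/2 = 93640.
η = (ΔQ/Q̄) ÷ (ΔI/Ī) = (-463.4/684.5) ÷ (-31180/93640) = 2.033.

2.033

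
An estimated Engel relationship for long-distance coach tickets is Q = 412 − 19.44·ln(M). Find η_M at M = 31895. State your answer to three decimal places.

At M = 31895: Q = 210.403.
dQ/dM = -19.44/M = -0.0006095 at this income.
η = (dQ/dM)·(M/Q) = -0.0006095 × (31895/210.403) = -0.092.

-0.092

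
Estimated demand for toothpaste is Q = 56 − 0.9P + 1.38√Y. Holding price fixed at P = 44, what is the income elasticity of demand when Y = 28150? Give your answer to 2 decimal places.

At P = 44, Y = 28150: Q = 247.936.
Holding P constant, ∂Q/∂Y = 1.38/(2√Y) = 0.00411254.
η_Y = (∂Q/∂Y)·(Y/Q) = 0.00411254 × (28150/247.936) = 0.47.

0.47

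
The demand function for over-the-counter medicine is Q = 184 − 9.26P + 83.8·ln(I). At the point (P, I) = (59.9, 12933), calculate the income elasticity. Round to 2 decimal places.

0.20

At P = 59.9, I = 12933: Q = 422.706.
Holding P constant, ∂Q/∂I = 83.8/I = 0.00647955.
η_I = (∂Q/∂I)·(I/Q) = 0.00647955 × (12933/422.706) = 0.20.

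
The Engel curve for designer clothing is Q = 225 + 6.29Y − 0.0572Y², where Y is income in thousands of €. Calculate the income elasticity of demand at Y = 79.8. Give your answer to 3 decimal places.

-0.625

At Y = 79.8: Q = 362.6901.
dQ/dY = 6.29 − 0.1144Y = -2.83912.
η = (dQ/dY)·(Y/Q) = -2.83912 × (79.8/362.6901) = -0.625.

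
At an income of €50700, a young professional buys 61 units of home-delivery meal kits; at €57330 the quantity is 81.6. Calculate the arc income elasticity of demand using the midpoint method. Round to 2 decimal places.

ΔQ = 81.6 − 61 = 20.6; midpoint Q̄ = (61 + 81.6)/2 = 71.3.
ΔI = 57330 − 50700 = 6630; midpoint Ī = (50700 + 57330)/2 = 54015.
η = (ΔQ/Q̄) ÷ (ΔI/Ī) = (20.6/71.3) ÷ (6630/54015) = 2.35.

2.35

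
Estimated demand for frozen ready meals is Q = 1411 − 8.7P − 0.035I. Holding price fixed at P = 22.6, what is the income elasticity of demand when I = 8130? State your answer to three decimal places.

-0.306

At P = 22.6, I = 8130: Q = 929.830.
Holding P constant, ∂Q/∂I = −0.035.
η_I = (∂Q/∂I)·(I/Q) = -0.035 × (8130/929.830) = -0.306.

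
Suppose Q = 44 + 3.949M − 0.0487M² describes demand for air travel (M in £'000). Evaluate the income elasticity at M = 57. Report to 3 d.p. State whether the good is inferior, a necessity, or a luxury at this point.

At M = 57: Q = 110.8667.
dQ/dM = 3.949 − 0.0974M = -1.60280.
η = (dQ/dM)·(M/Q) = -1.60280 × (57/110.8667) = -0.824.
η < 0 ⇒ inferior good.

-0.824 (inferior good)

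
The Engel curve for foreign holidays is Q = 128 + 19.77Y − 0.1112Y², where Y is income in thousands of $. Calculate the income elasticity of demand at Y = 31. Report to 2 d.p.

At Y = 31: Q = 634.0068.
dQ/dY = 19.77 − 0.2224Y = 12.87560.
η = (dQ/dY)·(Y/Q) = 12.87560 × (31/634.0068) = 0.63.

0.63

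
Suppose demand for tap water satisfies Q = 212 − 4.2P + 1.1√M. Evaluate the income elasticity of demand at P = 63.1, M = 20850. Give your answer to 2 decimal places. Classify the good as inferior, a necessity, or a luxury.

0.75 (necessity)

At P = 63.1, M = 20850: Q = 105.815.
Holding P constant, ∂Q/∂M = 1.1/(2√M) = 0.00380899.
η_M = (∂Q/∂M)·(M/Q) = 0.00380899 × (20850/105.815) = 0.75.
Since 0 < η < 1, this is a necessity.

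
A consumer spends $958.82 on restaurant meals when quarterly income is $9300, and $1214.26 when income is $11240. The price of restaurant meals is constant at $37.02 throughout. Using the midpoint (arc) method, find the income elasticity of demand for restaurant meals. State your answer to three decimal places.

With a constant price, Q₁ = 958.82/37.02 = 25.900 and Q₂ = 1214.26/37.02 = 32.800 (equivalently, work directly with expenditure since P cancels).
Midpoint %ΔQ = (1214.26 − 958.82)/1086.54 = 0.23509; midpoint %ΔI = (11240 − 9300)/10270 = 0.18890.
η = 0.23509 / 0.18890 = 1.245.

1.245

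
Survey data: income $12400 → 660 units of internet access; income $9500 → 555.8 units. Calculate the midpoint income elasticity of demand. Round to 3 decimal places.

0.647

ΔQ = 555.8 − 660 = -104.2; midpoint Q̄ = (660 + 555.8)/2 = 607.9.
ΔI = 9500 − 12400 = -2900; midpoint Ī = (12400 + 9500)/2 = 10950.
η = (ΔQ/Q̄) ÷ (ΔI/Ī) = (-104.2/607.9) ÷ (-2900/10950) = 0.647.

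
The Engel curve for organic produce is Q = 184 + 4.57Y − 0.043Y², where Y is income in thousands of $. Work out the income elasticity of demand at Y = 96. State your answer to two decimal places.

-1.56

At Y = 96: Q = 226.4320.
dQ/dY = 4.57 − 0.086Y = -3.68600.
η = (dQ/dY)·(Y/Q) = -3.68600 × (96/226.4320) = -1.56.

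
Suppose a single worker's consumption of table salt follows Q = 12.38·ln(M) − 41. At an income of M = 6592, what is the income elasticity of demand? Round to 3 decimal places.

0.182

At M = 6592: Q = 67.865.
dQ/dM = 12.38/M = 0.00187803 at this income.
η = (dQ/dM)·(M/Q) = 0.00187803 × (6592/67.865) = 0.182.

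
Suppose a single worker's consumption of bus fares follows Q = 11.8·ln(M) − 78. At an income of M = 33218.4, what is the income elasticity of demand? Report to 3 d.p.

0.263

At M = 33218.4: Q = 44.848.
dQ/dM = 11.8/M = 0.000355225 at this income.
η = (dQ/dM)·(M/Q) = 0.000355225 × (33218.4/44.848) = 0.263.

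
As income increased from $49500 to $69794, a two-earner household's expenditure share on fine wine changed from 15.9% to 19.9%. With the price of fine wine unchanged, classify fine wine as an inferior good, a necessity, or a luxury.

The budget share rises as income rises, so η > 1.

luxury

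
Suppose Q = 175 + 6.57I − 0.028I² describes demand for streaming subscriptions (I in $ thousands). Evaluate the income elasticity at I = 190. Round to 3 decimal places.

-1.875

At I = 190: Q = 412.5000.
dQ/dI = 6.57 − 0.056I = -4.07000.
η = (dQ/dI)·(I/Q) = -4.07000 × (190/412.5000) = -1.875.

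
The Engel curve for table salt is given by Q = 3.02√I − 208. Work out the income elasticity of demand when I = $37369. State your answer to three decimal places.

0.777

At I = 37369: Q = 375.798.
dQ/dI = 3.02/(2√I) = 0.00781126 at this income.
η = (dQ/dI)·(I/Q) = 0.00781126 × (37369/375.798) = 0.777.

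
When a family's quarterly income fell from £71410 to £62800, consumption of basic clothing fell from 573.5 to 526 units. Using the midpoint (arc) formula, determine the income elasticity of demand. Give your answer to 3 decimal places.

ΔQ = 526 − 573.5 = -47.5; midpoint Q̄ = (573.5 + 526)/2 = 549.75.
ΔI = 62800 − 71410 = -8610; midpoint Ī = (71410 + 62800)/2 = 67105.
η = (ΔQ/Q̄) ÷ (ΔI/Ī) = (-47.5/549.75) ÷ (-8610/67105) = 0.673.

0.673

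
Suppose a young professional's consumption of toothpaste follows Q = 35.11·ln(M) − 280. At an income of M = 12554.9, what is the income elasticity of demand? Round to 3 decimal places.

At M = 12554.9: Q = 51.363.
dQ/dM = 35.11/M = 0.00279652 at this income.
η = (dQ/dM)·(M/Q) = 0.00279652 × (12554.9/51.363) = 0.684.

0.684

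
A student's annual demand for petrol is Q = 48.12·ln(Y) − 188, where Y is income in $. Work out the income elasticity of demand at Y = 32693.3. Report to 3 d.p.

At Y = 32693.3: Q = 312.204.
dQ/dY = 48.12/Y = 0.00147186 at this income.
η = (dQ/dY)·(Y/Q) = 0.00147186 × (32693.3/312.204) = 0.154.

0.154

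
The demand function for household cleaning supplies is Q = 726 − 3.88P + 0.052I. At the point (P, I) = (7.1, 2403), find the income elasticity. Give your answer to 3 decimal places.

0.152

At P = 7.1, I = 2403: Q = 823.408.
Holding P constant, ∂Q/∂I = 0.052.
η_I = (∂Q/∂I)·(I/Q) = 0.052 × (2403/823.408) = 0.152.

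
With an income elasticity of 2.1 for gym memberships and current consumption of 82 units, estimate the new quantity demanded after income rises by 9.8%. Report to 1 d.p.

98.9

%ΔQ ≈ η × %ΔI = 2.1 × 9.8% = 20.58%.
New Q ≈ 82 × (1 + 0.2058) = 98.9.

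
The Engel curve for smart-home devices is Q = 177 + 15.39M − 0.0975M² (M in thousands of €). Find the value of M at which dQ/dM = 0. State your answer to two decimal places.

dQ/dM = 15.39 − 0.195M.
The good is inferior where dQ/dM < 0. Setting dQ/dM = 0 gives M = 15.39 / 0.195 = 78.92.

78.92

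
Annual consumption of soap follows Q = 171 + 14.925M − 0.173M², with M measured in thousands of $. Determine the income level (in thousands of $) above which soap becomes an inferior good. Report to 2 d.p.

43.14

dQ/dM = 14.925 − 0.346M.
The good is inferior where dQ/dM < 0. Setting dQ/dM = 0 gives M = 14.925 / 0.346 = 43.14.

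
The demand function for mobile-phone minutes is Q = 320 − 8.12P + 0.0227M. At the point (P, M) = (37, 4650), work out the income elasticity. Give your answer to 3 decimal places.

0.844

At P = 37, M = 4650: Q = 125.115.
Holding P constant, ∂Q/∂M = 0.0227.
η_M = (∂Q/∂M)·(M/Q) = 0.0227 × (4650/125.115) = 0.844.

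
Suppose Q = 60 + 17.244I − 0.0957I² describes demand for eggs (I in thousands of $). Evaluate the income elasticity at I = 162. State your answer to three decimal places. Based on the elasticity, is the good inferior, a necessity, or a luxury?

-6.520 (inferior good)

At I = 162: Q = 341.9772.
dQ/dI = 17.244 − 0.1914I = -13.76280.
η = (dQ/dI)·(I/Q) = -13.76280 × (162/341.9772) = -6.520.
η < 0 ⇒ inferior good.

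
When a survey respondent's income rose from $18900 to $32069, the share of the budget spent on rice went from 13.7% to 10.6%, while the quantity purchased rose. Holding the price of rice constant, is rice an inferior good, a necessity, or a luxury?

Quantity rises but the budget share falls as income rises, so 0 < η < 1.

necessity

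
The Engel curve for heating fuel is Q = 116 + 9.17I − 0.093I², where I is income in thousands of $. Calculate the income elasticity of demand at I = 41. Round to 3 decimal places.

At I = 41: Q = 335.6370.
dQ/dI = 9.17 − 0.186I = 1.54400.
η = (dQ/dI)·(I/Q) = 1.54400 × (41/335.6370) = 0.189.

0.189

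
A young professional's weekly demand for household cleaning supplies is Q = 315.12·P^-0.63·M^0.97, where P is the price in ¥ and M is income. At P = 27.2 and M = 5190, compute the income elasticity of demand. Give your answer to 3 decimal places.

0.970

For a multiplicative demand Q = A·P^α·M^β, the income elasticity is β everywhere.
Here β = 0.97, so η = 0.970.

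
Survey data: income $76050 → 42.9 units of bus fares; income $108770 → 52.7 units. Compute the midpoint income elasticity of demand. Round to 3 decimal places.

0.579

ΔQ = 52.7 − 42.9 = 9.8; midpoint Q̄ = (42.9 + 52.7)/2 = 47.8.
ΔI = 108770 − 76050 = 32720; midpoint Ī = (76050 + 108770)/2 = 92410.
η = (ΔQ/Q̄) ÷ (ΔI/Ī) = (9.8/47.8) ÷ (32720/92410) = 0.579.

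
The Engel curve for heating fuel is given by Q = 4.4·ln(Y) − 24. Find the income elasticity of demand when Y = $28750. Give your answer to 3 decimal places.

At Y = 28750: Q = 21.172.
dQ/dY = 4.4/Y = 0.000153043 at this income.
η = (dQ/dY)·(Y/Q) = 0.000153043 × (28750/21.172) = 0.208.

0.208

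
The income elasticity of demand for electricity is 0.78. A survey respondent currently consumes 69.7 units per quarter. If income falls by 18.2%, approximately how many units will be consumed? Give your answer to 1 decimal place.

%ΔQ ≈ η × %ΔI = 0.78 × (-18.2%) = -14.196%.
New Q ≈ 69.7 × (1 − 0.14196) = 59.8.

59.8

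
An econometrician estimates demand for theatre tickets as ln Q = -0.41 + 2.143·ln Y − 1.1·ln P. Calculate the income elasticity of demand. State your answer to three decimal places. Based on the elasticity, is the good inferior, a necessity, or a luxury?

In a log-linear demand, the coefficient on ln Y is the income elasticity.
So η = 2.143.
η > 1 ⇒ luxury.

2.143 (luxury)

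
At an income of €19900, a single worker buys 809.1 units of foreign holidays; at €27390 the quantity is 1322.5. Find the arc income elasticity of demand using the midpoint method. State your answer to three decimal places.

1.521

ΔQ = 1322.5 − 809.1 = 513.4; midpoint Q̄ = (809.1 + 1322.5)/2 = 1065.8.
ΔI = 27390 − 19900 = 7490; midpoint Ī = (19900 + 27390)/2 = 23645.
η = (ΔQ/Q̄) ÷ (ΔI/Ī) = (513.4/1065.8) ÷ (7490/23645) = 1.521.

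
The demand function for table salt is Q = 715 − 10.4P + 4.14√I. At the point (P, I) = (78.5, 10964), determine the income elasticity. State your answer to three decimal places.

At P = 78.5, I = 10964: Q = 332.096.
Holding P constant, ∂Q/∂I = 4.14/(2√I) = 0.0197691.
η_I = (∂Q/∂I)·(I/Q) = 0.0197691 × (10964/332.096) = 0.653.

0.653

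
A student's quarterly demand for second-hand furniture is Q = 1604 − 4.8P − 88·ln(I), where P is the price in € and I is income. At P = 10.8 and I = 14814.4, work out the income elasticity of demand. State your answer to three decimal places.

At P = 10.8, I = 14814.4: Q = 707.065.
Holding P constant, ∂Q/∂I = -88/I = -0.00594017.
η_I = (∂Q/∂I)·(I/Q) = -0.00594017 × (14814.4/707.065) = -0.124.

-0.124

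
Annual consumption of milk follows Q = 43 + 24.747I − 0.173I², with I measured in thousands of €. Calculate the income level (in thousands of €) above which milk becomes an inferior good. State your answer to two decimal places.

71.52

dQ/dI = 24.747 − 0.346I.
The good is inferior where dQ/dI < 0. Setting dQ/dI = 0 gives I = 24.747 / 0.346 = 71.52.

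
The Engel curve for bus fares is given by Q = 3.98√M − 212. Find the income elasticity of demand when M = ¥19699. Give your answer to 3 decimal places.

At M = 19699: Q = 346.605.
dQ/dM = 3.98/(2√M) = 0.0141785 at this income.
η = (dQ/dM)·(M/Q) = 0.0141785 × (19699/346.605) = 0.806.

0.806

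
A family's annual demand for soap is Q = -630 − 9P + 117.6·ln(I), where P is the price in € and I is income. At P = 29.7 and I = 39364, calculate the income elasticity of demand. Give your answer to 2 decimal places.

At P = 29.7, I = 39364: Q = 346.979.
Holding P constant, ∂Q/∂I = 117.6/I = 0.0029875.
η_I = (∂Q/∂I)·(I/Q) = 0.0029875 × (39364/346.979) = 0.34.

0.34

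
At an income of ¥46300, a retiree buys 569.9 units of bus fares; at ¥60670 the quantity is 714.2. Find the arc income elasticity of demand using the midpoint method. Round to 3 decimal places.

0.837

ΔQ = 714.2 − 569.9 = 144.3; midpoint Q̄ = (569.9 + 714.2)/2 = 642.05.
ΔI = 60670 − 46300 = 14370; midpoint Ī = (46300 + 60670)/2 = 53485.
η = (ΔQ/Q̄) ÷ (ΔI/Ī) = (144.3/642.05) ÷ (14370/53485) = 0.837.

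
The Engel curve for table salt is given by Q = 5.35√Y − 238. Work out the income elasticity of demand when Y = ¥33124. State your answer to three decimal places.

At Y = 33124: Q = 735.700.
dQ/dY = 5.35/(2√Y) = 0.0146978 at this income.
η = (dQ/dY)·(Y/Q) = 0.0146978 × (33124/735.700) = 0.662.

0.662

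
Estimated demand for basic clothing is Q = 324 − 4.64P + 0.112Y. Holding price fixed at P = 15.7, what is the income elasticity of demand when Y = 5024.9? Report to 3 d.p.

At P = 15.7, Y = 5024.9: Q = 813.941.
Holding P constant, ∂Q/∂Y = 0.112.
η_Y = (∂Q/∂Y)·(Y/Q) = 0.112 × (5024.9/813.941) = 0.691.

0.691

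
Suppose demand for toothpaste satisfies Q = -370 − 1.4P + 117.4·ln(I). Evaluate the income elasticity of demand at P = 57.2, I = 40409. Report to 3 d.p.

At P = 57.2, I = 40409: Q = 795.159.
Holding P constant, ∂Q/∂I = 117.4/I = 0.00290529.
η_I = (∂Q/∂I)·(I/Q) = 0.00290529 × (40409/795.159) = 0.148.

0.148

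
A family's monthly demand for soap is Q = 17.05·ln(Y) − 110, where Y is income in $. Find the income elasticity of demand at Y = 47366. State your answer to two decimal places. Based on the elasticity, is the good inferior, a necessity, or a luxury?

0.23 (necessity)

At Y = 47366: Q = 73.555.
dQ/dY = 17.05/Y = 0.000359963 at this income.
η = (dQ/dY)·(Y/Q) = 0.000359963 × (47366/73.555) = 0.23.
Since 0 < η < 1, the good is a necessity.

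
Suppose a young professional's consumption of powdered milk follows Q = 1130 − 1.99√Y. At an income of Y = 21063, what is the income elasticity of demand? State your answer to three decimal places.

At Y = 21063: Q = 841.189.
dQ/dY = -1.99/(2√Y) = -0.00685588 at this income.
η = (dQ/dY)·(Y/Q) = -0.00685588 × (21063/841.189) = -0.172.

-0.172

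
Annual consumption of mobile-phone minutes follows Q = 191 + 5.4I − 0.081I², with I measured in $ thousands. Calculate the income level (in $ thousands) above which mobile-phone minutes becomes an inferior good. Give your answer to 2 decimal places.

33.33

dQ/dI = 5.4 − 0.162I.
The good is inferior where dQ/dI < 0. Setting dQ/dI = 0 gives I = 5.4 / 0.162 = 33.33.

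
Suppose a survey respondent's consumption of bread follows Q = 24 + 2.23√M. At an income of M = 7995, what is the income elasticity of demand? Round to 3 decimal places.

0.446

At M = 7995: Q = 223.395.
dQ/dM = 2.23/(2√M) = 0.01247 at this income.
η = (dQ/dM)·(M/Q) = 0.01247 × (7995/223.395) = 0.446.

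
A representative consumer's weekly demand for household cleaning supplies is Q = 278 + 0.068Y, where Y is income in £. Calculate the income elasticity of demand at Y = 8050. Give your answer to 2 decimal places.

0.66

At Y = 8050: Q = 825.400.
dQ/dY = 0.068.
η = (dQ/dY)·(Y/Q) = 0.068 × (8050/825.400) = 0.66.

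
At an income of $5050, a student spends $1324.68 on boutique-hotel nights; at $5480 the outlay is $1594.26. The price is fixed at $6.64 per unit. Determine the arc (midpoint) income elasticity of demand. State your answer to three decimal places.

2.262

With a constant price, Q₁ = 1324.68/6.64 = 199.500 and Q₂ = 1594.26/6.64 = 240.099 (equivalently, work directly with expenditure since P cancels).
Midpoint %ΔQ = (1594.26 − 1324.68)/1459.47 = 0.18471; midpoint %ΔI = (5480 − 5050)/5265 = 0.08167.
η = 0.18471 / 0.08167 = 2.262.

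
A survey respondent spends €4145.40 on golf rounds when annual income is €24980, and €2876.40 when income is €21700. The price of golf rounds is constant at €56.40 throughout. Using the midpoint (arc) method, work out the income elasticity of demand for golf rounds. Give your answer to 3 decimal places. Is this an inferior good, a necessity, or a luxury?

With a constant price, Q₁ = 4145.40/56.40 = 73.500 and Q₂ = 2876.40/56.40 = 51.000 (equivalently, work directly with expenditure since P cancels).
Midpoint %ΔQ = (2876.40 − 4145.40)/3510.90 = -0.36145; midpoint %ΔI = (21700 − 24980)/23340 = -0.14053.
η = -0.36145 / -0.14053 = 2.572.
η > 1 ⇒ luxury.

2.572 (luxury)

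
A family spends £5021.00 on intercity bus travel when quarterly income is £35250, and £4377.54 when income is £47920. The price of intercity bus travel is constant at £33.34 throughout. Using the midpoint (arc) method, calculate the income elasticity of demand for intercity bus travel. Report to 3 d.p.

With a constant price, Q₁ = 5021.00/33.34 = 150.600 and Q₂ = 4377.54/33.34 = 131.300 (equivalently, work directly with expenditure since P cancels).
Midpoint %ΔQ = (4377.54 − 5021.00)/4699.27 = -0.13693; midpoint %ΔI = (47920 − 35250)/41585 = 0.30468.
η = -0.13693 / 0.30468 = -0.449.

-0.449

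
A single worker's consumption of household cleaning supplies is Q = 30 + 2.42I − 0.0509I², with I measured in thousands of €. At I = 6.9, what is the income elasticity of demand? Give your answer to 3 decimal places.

At I = 6.9: Q = 44.2747.
dQ/dI = 2.42 − 0.1018I = 1.71758.
η = (dQ/dI)·(I/Q) = 1.71758 × (6.9/44.2747) = 0.268.

0.268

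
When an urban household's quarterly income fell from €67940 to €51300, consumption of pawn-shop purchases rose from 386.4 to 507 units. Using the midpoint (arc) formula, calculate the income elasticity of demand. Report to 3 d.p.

-0.967

ΔQ = 507 − 386.4 = 120.6; midpoint Q̄ = (386.4 + 507)/2 = 446.7.
ΔI = 51300 − 67940 = -16640; midpoint Ī = (67940 + 51300)/2 = 59620.
η = (ΔQ/Q̄) ÷ (ΔI/Ī) = (120.6/446.7) ÷ (-16640/59620) = -0.967.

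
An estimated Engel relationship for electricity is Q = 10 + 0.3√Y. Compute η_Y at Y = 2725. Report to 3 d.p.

0.305

At Y = 2725: Q = 25.660.
dQ/dY = 0.3/(2√Y) = 0.00287348 at this income.
η = (dQ/dY)·(Y/Q) = 0.00287348 × (2725/25.660) = 0.305.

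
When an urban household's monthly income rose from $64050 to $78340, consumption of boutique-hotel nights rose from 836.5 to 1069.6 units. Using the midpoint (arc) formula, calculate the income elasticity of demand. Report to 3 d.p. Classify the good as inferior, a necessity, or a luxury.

ΔQ = 1069.6 − 836.5 = 233.1; midpoint Q̄ = (836.5 + 1069.6)/2 = 953.05.
ΔI = 78340 − 64050 = 14290; midpoint Ī = (64050 + 78340)/2 = 71195.
η = (ΔQ/Q̄) ÷ (ΔI/Ī) = (233.1/953.05) ÷ (14290/71195) = 1.219.
η > 1 ⇒ luxury.

1.219 (luxury)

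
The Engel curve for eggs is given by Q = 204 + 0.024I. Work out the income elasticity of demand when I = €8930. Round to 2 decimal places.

0.51

At I = 8930: Q = 418.320.
dQ/dI = 0.024.
η = (dQ/dI)·(I/Q) = 0.024 × (8930/418.320) = 0.51.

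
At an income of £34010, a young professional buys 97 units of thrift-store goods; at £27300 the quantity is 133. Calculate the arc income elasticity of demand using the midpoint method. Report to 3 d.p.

-1.430

ΔQ = 133 − 97 = 36; midpoint Q̄ = (97 + 133)/2 = 115.
ΔI = 27300 − 34010 = -6710; midpoint Ī = (34010 + 27300)/2 = 30655.
η = (ΔQ/Q̄) ÷ (ΔI/Ī) = (36/115) ÷ (-6710/30655) = -1.430.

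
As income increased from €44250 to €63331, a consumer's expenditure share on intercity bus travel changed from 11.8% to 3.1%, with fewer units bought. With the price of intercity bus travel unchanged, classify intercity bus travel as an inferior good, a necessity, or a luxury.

Quantity demanded falls as income rises, so η < 0.

inferior good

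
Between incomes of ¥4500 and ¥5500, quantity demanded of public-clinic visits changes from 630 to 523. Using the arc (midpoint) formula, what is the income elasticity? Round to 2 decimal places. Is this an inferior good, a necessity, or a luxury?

ΔQ = 523 − 630 = -107; midpoint Q̄ = (630 + 523)/2 = 576.5.
ΔI = 5500 − 4500 = 1000; midpoint Ī = (4500 + 5500)/2 = 5000.
η = (ΔQ/Q̄) ÷ (ΔI/Ī) = (-107/576.5) ÷ (1000/5000) = -0.93.
η < 0 ⇒ inferior good.

-0.93 (inferior good)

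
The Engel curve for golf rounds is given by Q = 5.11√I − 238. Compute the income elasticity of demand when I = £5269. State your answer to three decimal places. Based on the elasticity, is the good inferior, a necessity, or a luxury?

1.395 (luxury)

At I = 5269: Q = 132.924.
dQ/dI = 5.11/(2√I) = 0.0351987 at this income.
η = (dQ/dI)·(I/Q) = 0.0351987 × (5269/132.924) = 1.395.
Since η > 1, the good is a luxury.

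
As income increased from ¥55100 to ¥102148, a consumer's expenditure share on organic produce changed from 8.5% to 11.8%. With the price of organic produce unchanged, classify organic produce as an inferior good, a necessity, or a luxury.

luxury

The budget share rises as income rises, so η > 1.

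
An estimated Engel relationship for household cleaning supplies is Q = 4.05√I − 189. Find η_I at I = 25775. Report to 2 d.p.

0.70

At I = 25775: Q = 461.211.
dQ/dI = 4.05/(2√I) = 0.0126132 at this income.
η = (dQ/dI)·(I/Q) = 0.0126132 × (25775/461.211) = 0.70.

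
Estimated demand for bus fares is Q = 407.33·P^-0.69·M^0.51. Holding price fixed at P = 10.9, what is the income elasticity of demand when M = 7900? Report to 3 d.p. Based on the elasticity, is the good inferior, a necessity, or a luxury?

For a multiplicative demand Q = A·P^α·M^β, the income elasticity is β everywhere.
Here β = 0.51, so η = 0.510.
Since 0 < η < 1, this is a necessity.

0.510 (necessity)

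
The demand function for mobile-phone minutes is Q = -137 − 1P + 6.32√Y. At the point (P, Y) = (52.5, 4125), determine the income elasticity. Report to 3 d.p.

At P = 52.5, Y = 4125: Q = 216.409.
Holding P constant, ∂Q/∂Y = 6.32/(2√Y) = 0.0492011.
η_Y = (∂Q/∂Y)·(Y/Q) = 0.0492011 × (4125/216.409) = 0.938.

0.938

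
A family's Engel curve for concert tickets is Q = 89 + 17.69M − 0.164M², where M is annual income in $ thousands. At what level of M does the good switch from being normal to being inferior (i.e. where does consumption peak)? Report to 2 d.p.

dQ/dM = 17.69 − 0.328M.
The good is inferior where dQ/dM < 0. Setting dQ/dM = 0 gives M = 17.69 / 0.328 = 53.93.

53.93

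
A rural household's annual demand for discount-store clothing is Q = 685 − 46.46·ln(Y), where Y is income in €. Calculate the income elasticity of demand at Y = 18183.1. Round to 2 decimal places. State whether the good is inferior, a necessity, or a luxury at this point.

-0.20 (inferior good)

At Y = 18183.1: Q = 229.309.
dQ/dY = -46.46/Y = -0.00255512 at this income.
η = (dQ/dY)·(Y/Q) = -0.00255512 × (18183.1/229.309) = -0.20.
Since η < 0, the good is an inferior good.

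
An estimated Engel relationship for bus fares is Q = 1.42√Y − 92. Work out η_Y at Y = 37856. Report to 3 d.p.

0.750

At Y = 37856: Q = 184.284.
dQ/dY = 1.42/(2√Y) = 0.00364914 at this income.
η = (dQ/dY)·(Y/Q) = 0.00364914 × (37856/184.284) = 0.750.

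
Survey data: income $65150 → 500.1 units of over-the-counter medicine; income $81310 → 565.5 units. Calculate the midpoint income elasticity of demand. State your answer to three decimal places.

ΔQ = 565.5 − 500.1 = 65.4; midpoint Q̄ = (500.1 + 565.5)/2 = 532.8.
ΔI = 81310 − 65150 = 16160; midpoint Ī = (65150 + 81310)/2 = 73230.
η = (ΔQ/Q̄) ÷ (ΔI/Ī) = (65.4/532.8) ÷ (16160/73230) = 0.556.

0.556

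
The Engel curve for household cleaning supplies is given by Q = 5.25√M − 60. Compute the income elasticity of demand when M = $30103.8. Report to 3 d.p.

At M = 30103.8: Q = 850.898.
dQ/dM = 5.25/(2√M) = 0.0151293 at this income.
η = (dQ/dM)·(M/Q) = 0.0151293 × (30103.8/850.898) = 0.535.

0.535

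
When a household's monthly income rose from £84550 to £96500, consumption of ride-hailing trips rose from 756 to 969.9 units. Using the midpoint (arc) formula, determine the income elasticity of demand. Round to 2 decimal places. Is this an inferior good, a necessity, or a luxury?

ΔQ = 969.9 − 756 = 213.9; midpoint Q̄ = (756 + 969.9)/2 = 862.95.
ΔI = 96500 − 84550 = 11950; midpoint Ī = (84550 + 96500)/2 = 90525.
η = (ΔQ/Q̄) ÷ (ΔI/Ī) = (213.9/862.95) ÷ (11950/90525) = 1.88.
η > 1 ⇒ luxury.

1.88 (luxury)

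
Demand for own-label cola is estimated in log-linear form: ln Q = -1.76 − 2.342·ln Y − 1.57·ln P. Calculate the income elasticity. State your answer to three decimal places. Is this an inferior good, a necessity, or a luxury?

In a log-linear demand, the coefficient on ln Y is the income elasticity.
So η = -2.342.
η < 0 ⇒ inferior good.

-2.342 (inferior good)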